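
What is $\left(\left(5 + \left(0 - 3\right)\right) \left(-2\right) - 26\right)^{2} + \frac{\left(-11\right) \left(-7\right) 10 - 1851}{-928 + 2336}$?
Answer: $\frac{1266119}{1408} \approx 899.23$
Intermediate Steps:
$\left(\left(5 + \left(0 - 3\right)\right) \left(-2\right) - 26\right)^{2} + \frac{\left(-11\right) \left(-7\right) 10 - 1851}{-928 + 2336} = \left(\left(5 + \left(0 - 3\right)\right) \left(-2\right) - 26\right)^{2} + \frac{77 \cdot 10 - 1851}{1408} = \left(\left(5 - 3\right) \left(-2\right) - 26\right)^{2} + \left(770 - 1851\right) \frac{1}{1408} = \left(2 \left(-2\right) - 26\right)^{2} - \frac{1081}{1408} = \left(-4 - 26\right)^{2} - \frac{1081}{1408} = \left(-30\right)^{2} - \frac{1081}{1408} = 900 - \frac{1081}{1408} = \frac{1266119}{1408}$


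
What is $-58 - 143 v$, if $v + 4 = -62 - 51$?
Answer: $16673$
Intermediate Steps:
$v = -117$ ($v = -4 - 113 = -117$)
$-58 - 143 v = -58 - -16731 = -58 + 16731 = 16673$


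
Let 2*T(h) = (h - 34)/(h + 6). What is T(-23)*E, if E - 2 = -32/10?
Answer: -171/85 ≈ -2.0118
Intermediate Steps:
T(h) = (-34 + h)/(2*(6 + h)) (T(h) = ((h - 34)/(h + 6))/2 = ((-34 + h)/(6 + h))/2 = (-34 + h)/(2*(6 + h)))
E = -6/5 (E = 2 - 32/10 = 2 - 32*1/10 = 2 - 16/5 = -6/5 ≈ -1.2000)
T(-23)*E = ((-34 - 23)/(2*(6 - 23)))*(-6/5) = ((1/2)*(-57)/(-17))*(-6/5) = ((1/2)*(-1/17)*(-57))*(-6/5) = (57/34)*(-6/5) = -171/85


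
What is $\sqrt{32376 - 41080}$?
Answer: $16 i \sqrt{34} \approx 93.295 i$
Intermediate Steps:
$\sqrt{32376 - 41080} = \sqrt{-8704} = 16 i \sqrt{34}$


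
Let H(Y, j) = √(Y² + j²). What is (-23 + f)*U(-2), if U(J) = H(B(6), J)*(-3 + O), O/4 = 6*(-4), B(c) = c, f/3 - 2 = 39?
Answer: -19800*√10 ≈ -62613.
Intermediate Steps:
f = 123 (f = 6 + 3*39 = 6 + 117 = 123)
O = -96 (O = 4*(6*(-4)) = 4*(-24) = -96)
U(J) = -99*√(36 + J²) (U(J) = √(6² + J²)*(-3 - 96) = √(36 + J²)*(-99) = -99*√(36 + J²))
(-23 + f)*U(-2) = (-23 + 123)*(-99*√(36 + (-2)²)) = 100*(-99*√(36 + 4)) = 100*(-198*√10) = -19800*√10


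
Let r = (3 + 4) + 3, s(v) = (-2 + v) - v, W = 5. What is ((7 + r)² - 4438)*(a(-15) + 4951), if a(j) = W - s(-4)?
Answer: -20570742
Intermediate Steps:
s(v) = -2
a(j) = 7 (a(j) = 5 - 1*(-2) = 5 + 2 = 7)
r = 10 (r = 7 + 3 = 10)
((7 + r)² - 4438)*(a(-15) + 4951) = ((7 + 10)² - 4438)*(7 + 4951) = (17² - 4438)*4958 = (289 - 4438)*4958 = -4149*4958 = -20570742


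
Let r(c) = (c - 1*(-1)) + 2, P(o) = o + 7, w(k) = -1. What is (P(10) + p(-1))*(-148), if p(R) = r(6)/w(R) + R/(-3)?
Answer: -3700/3 ≈ -1233.3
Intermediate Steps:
P(o) = 7 + o
r(c) = 3 + c (r(c) = (c + 1) + 2 = (1 + c) + 2 = 3 + c)
p(R) = -9 - R/3 (p(R) = (3 + 6)/(-1) + R/(-3) = 9*(-1) + R*(-1/3) = -9 - R/3)
(P(10) + p(-1))*(-148) = ((7 + 10) + (-9 - 1/3*(-1)))*(-148) = (17 + (-9 + 1/3))*(-148) = (17 - 26/3)*(-148) = (25/3)*(-148) = -3700/3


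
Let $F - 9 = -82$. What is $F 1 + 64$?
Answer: $-9$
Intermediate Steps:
$F = -73$ ($F = 9 - 82 = -73$)
$F 1 + 64 = \left(-73\right) 1 + 64 = -73 + 64 = -9$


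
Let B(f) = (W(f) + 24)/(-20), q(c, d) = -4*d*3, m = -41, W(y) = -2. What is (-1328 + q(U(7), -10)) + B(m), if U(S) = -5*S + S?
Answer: -12091/10 ≈ -1209.1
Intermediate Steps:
U(S) = -4*S
q(c, d) = -12*d
B(f) = -11/10 (B(f) = (-2 + 24)/(-20) = 22*(-1/20) = -11/10)
(-1328 + q(U(7), -10)) + B(m) = (-1328 - 12*(-10)) - 11/10 = (-1328 + 120) - 11/10 = -1208 - 11/10 = -12091/10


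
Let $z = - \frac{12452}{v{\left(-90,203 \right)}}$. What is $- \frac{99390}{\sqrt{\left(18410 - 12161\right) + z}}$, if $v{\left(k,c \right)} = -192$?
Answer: $- \frac{79512 \sqrt{18555}}{8659} \approx -1250.8$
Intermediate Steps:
$z = \frac{3113}{48}$ ($z = - \frac{12452}{-192} = \left(-12452\right) \left(- \frac{1}{192}\right) = \frac{3113}{48} \approx 64.854$)
$- \frac{99390}{\sqrt{\left(18410 - 12161\right) + z}} = - \frac{99390}{\sqrt{\left(18410 - 12161\right) + \frac{3113}{48}}} = - \frac{99390}{\sqrt{6249 + \frac{3113}{48}}} = - \frac{99390}{\sqrt{\frac{303065}{48}}} = - \frac{99390}{\frac{7}{12} \sqrt{18555}} = - 99390 \frac{4 \sqrt{18555}}{43295} = - \frac{79512 \sqrt{18555}}{8659}$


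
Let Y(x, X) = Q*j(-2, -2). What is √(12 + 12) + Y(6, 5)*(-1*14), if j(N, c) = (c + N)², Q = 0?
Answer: 2*√6 ≈ 4.8990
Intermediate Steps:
j(N, c) = (N + c)²
Y(x, X) = 0 (Y(x, X) = 0*(-2 - 2)² = 0*(-4)² = 0*16 = 0)
√(12 + 12) + Y(6, 5)*(-1*14) = √(12 + 12) + 0*(-1*14) = √24 + 0*(-14) = 2*√6 + 0 = 2*√6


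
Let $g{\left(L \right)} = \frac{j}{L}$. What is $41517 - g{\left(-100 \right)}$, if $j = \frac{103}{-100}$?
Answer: $\frac{415169897}{10000} \approx 41517.0$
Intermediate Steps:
$j = - \frac{103}{100}$ ($j = 103 \left(- \frac{1}{100}\right) = - \frac{103}{100} \approx -1.03$)
$g{\left(L \right)} = - \frac{103}{100 L}$
$41517 - g{\left(-100 \right)} = 41517 - - \frac{103}{100 \left(-100\right)} = 41517 - \left(- \frac{103}{100}\right) \left(- \frac{1}{100}\right) = 41517 - \frac{103}{10000} = \frac{415169897}{10000}$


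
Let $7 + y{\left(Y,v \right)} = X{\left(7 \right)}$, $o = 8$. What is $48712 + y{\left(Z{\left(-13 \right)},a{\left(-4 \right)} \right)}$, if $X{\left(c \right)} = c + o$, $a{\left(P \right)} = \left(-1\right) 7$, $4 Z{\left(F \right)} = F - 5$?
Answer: $48720$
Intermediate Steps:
$Z{\left(F \right)} = - \frac{5}{4} + \frac{F}{4}$ ($Z{\left(F \right)} = \frac{F - 5}{4} = \frac{-5 + F}{4} = - \frac{5}{4} + \frac{F}{4}$)
$a{\left(P \right)} = -7$
$X{\left(c \right)} = 8 + c$ ($X{\left(c \right)} = c + 8 = 8 + c$)
$y{\left(Y,v \right)} = 8$ ($y{\left(Y,v \right)} = -7 + \left(8 + 7\right) = -7 + 15 = 8$)
$48712 + y{\left(Z{\left(-13 \right)},a{\left(-4 \right)} \right)} = 48712 + 8 = 48720$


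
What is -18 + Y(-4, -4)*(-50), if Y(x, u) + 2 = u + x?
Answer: 482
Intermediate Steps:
Y(x, u) = -2 + u + x (Y(x, u) = -2 + (u + x) = -2 + u + x)
-18 + Y(-4, -4)*(-50) = -18 + (-2 - 4 - 4)*(-50) = -18 - 10*(-50) = -18 + 500 = 482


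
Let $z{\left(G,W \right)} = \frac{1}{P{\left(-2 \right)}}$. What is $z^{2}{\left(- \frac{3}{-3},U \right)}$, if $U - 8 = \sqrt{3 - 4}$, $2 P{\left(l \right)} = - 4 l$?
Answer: $\frac{1}{16} \approx 0.0625$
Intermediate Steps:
$P{\left(l \right)} = - 2 l$ ($P{\left(l \right)} = \frac{\left(-4\right) l}{2} = - 2 l$)
$U = 8 + i$ ($U = 8 + \sqrt{3 - 4} = 8 + \sqrt{-1} = 8 + i \approx 8.0 + 1.0 i$)
$z{\left(G,W \right)} = \frac{1}{4}$ ($z{\left(G,W \right)} = \frac{1}{\left(-2\right) \left(-2\right)} = \frac{1}{4}$)
$z^{2}{\left(- \frac{3}{-3},U \right)} = \left(\frac{1}{4}\right)^{2} = \frac{1}{16}$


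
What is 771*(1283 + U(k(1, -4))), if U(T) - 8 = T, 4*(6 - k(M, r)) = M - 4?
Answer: 4002261/4 ≈ 1.0006e+6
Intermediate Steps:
k(M, r) = 7 - M/4 (k(M, r) = 6 - (M - 4)/4 = 6 - (-4 + M)/4 = 6 + (1 - M/4) = 7 - M/4)
U(T) = 8 + T
771*(1283 + U(k(1, -4))) = 771*(1283 + (8 + (7 - ¼*1))) = 771*(1283 + (8 + (7 - ¼))) = 771*(1283 + (8 + 27/4)) = 771*(1283 + 59/4) = 771*(5191/4) = 4002261/4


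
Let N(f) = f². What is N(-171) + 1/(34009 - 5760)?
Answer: 826029010/28249 ≈ 29241.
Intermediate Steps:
N(-171) + 1/(34009 - 5760) = (-171)² + 1/(34009 - 5760) = 29241 + 1/28249 = 826029010/28249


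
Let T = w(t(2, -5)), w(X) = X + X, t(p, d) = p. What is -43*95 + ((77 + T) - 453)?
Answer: -4457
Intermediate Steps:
w(X) = 2*X
T = 4 (T = 2*2 = 4)
-43*95 + ((77 + T) - 453) = -43*95 + ((77 + 4) - 453) = -4085 + (81 - 453) = -4085 - 372 = -4457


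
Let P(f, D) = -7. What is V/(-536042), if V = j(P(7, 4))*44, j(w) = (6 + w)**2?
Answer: -22/268021 ≈ -8.2083e-5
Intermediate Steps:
V = 44 (V = (6 - 7)**2*44 = (-1)**2*44 = 1*44 = 44)
V/(-536042) = 44/(-536042) = 44*(-1/536042) = -22/268021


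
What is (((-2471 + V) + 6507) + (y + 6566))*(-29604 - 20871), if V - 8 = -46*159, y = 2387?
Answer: -286849425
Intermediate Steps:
V = -7306 (V = 8 - 46*159 = 8 - 7314 = -7306)
(((-2471 + V) + 6507) + (y + 6566))*(-29604 - 20871) = (((-2471 - 7306) + 6507) + (2387 + 6566))*(-29604 - 20871) = ((-9777 + 6507) + 8953)*(-50475) = (-3270 + 8953)*(-50475) = 5683*(-50475) = -286849425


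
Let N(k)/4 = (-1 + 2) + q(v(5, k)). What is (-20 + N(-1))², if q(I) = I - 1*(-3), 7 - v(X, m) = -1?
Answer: 784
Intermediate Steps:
v(X, m) = 8 (v(X, m) = 7 - 1*(-1) = 7 + 1 = 8)
q(I) = 3 + I (q(I) = I + 3 = 3 + I)
N(k) = 48 (N(k) = 4*((-1 + 2) + (3 + 8)) = 4*(1 + 11) = 4*12 = 48)
(-20 + N(-1))² = (-20 + 48)² = 28² = 784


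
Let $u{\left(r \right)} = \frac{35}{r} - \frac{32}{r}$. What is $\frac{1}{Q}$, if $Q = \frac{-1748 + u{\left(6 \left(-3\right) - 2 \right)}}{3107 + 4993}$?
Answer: $- \frac{162000}{34963} \approx -4.6335$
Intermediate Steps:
$u{\left(r \right)} = \frac{3}{r}$
$Q = - \frac{34963}{162000}$ ($Q = \frac{-1748 + \frac{3}{6 \left(-3\right) - 2}}{3107 + 4993} = \frac{-1748 + \frac{3}{-18 - 2}}{8100} = \left(-1748 + \frac{3}{-20}\right) \frac{1}{8100} = \left(-1748 + 3 \left(- \frac{1}{20}\right)\right) \frac{1}{8100} = \left(-1748 - \frac{3}{20}\right) \frac{1}{8100} = \left(- \frac{34963}{20}\right) \frac{1}{8100} = - \frac{34963}{162000} \approx -0.21582$)
$\frac{1}{Q} = \frac{1}{- \frac{34963}{162000}} = - \frac{162000}{34963}$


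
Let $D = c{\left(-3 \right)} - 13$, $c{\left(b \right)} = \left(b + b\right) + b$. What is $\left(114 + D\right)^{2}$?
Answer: $8464$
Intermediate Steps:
$c{\left(b \right)} = 3 b$ ($c{\left(b \right)} = 2 b + b = 3 b$)
$D = -22$ ($D = 3 \left(-3\right) - 13 = -9 - 13 = -22$)
$\left(114 + D\right)^{2} = \left(114 - 22\right)^{2} = 92^{2} = 8464$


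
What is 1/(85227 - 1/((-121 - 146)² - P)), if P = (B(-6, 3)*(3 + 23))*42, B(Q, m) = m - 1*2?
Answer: 70197/5982679718 ≈ 1.1733e-5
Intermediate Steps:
B(Q, m) = -2 + m (B(Q, m) = m - 2 = -2 + m)
P = 1092 (P = ((-2 + 3)*(3 + 23))*42 = (1*26)*42 = 26*42 = 1092)
1/(85227 - 1/((-121 - 146)² - P)) = 1/(85227 - 1/((-121 - 146)² - 1*1092)) = 1/(85227 - 1/((-267)² - 1092)) = 1/(85227 - 1/(71289 - 1092)) = 1/(85227 - 1/70197) = 1/(5982679718/70197) = 70197/5982679718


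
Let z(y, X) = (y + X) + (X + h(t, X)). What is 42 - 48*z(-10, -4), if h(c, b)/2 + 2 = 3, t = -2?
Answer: 810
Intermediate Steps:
h(c, b) = 2 (h(c, b) = -4 + 2*3 = -4 + 6 = 2)
z(y, X) = 2 + y + 2*X (z(y, X) = (y + X) + (X + 2) = (X + y) + (2 + X) = 2 + y + 2*X)
42 - 48*z(-10, -4) = 42 - 48*(2 - 10 + 2*(-4)) = 42 - 48*(2 - 10 - 8) = 42 - 48*(-16) = 42 + 768 = 810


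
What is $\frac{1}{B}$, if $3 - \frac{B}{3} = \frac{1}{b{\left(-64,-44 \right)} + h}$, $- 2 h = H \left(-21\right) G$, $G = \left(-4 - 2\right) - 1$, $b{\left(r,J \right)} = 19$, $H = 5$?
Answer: $\frac{697}{6279} \approx 0.111$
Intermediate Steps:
$G = -7$ ($G = -6 - 1 = -7$)
$h = - \frac{735}{2}$ ($h = - \frac{5 \left(-21\right) \left(-7\right)}{2} = - \frac{\left(-105\right) \left(-7\right)}{2} = \left(- \frac{1}{2}\right) 735 = - \frac{735}{2} \approx -367.5$)
$B = \frac{6279}{697}$ ($B = 9 - \frac{3}{19 - \frac{735}{2}} = 9 - \frac{3}{- \frac{697}{2}} = 9 - - \frac{6}{697} = 9 + \frac{6}{697} = \frac{6279}{697} \approx 9.0086$)
$\frac{1}{B} = \frac{1}{\frac{6279}{697}} = \frac{697}{6279}$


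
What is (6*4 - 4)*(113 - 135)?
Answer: -440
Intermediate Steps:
(6*4 - 4)*(113 - 135) = (24 - 4)*(-22) = 20*(-22) = -440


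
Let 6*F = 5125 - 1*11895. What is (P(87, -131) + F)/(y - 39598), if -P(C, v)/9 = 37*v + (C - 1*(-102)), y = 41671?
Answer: 122381/6219 ≈ 19.679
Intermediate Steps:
P(C, v) = -918 - 333*v - 9*C (P(C, v) = -9*(37*v + (C - 1*(-102))) = -9*(37*v + (C + 102)) = -9*(37*v + (102 + C)) = -9*(102 + C + 37*v) = -918 - 333*v - 9*C)
F = -3385/3 (F = (5125 - 1*11895)/6 = (5125 - 11895)/6 = (1/6)*(-6770) = -3385/3 ≈ -1128.3)
(P(87, -131) + F)/(y - 39598) = ((-918 - 333*(-131) - 9*87) - 3385/3)/(41671 - 39598) = ((-918 + 43623 - 783) - 3385/3)/2073 = (41922 - 3385/3)*(1/2073) = (122381/3)*(1/2073) = 122381/6219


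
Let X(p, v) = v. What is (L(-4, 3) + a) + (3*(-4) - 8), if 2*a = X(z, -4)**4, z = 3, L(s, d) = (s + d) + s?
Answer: 103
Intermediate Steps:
L(s, d) = d + 2*s (L(s, d) = (d + s) + s = d + 2*s)
a = 128 (a = (1/2)*(-4)**4 = (1/2)*256 = 128)
(L(-4, 3) + a) + (3*(-4) - 8) = ((3 + 2*(-4)) + 128) + (3*(-4) - 8) = ((3 - 8) + 128) + (-12 - 8) = (-5 + 128) - 20 = 123 - 20 = 103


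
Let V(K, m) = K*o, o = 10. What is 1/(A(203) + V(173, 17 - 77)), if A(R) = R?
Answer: 1/1933 ≈ 0.00051733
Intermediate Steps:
V(K, m) = 10*K (V(K, m) = K*10 = 10*K)
1/(A(203) + V(173, 17 - 77)) = 1/(203 + 10*173) = 1/(203 + 1730) = 1/1933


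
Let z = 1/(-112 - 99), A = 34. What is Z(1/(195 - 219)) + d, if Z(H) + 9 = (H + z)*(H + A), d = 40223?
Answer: 4887257179/121536 ≈ 40212.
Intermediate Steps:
z = -1/211 (z = 1/(-211) = -1/211 ≈ -0.0047393)
Z(H) = -9 + (34 + H)*(-1/211 + H) (Z(H) = -9 + (H - 1/211)*(H + 34) = -9 + (-1/211 + H)*(34 + H) = -9 + (34 + H)*(-1/211 + H))
Z(1/(195 - 219)) + d = (-1933/211 + (1/(195 - 219))**2 + 7173/(211*(195 - 219))) + 40223 = (-1933/211 + (1/(-24))**2 + (7173/211)/(-24)) + 40223 = (-1933/211 + (-1/24)**2 + (7173/211)*(-1/24)) + 40223 = (-1933/211 + 1/576 - 2391/1688) + 40223 = -1285349/121536 + 40223 = 4887257179/121536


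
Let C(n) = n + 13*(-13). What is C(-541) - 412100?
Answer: -412810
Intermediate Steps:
C(n) = -169 + n (C(n) = n - 169 = -169 + n)
C(-541) - 412100 = (-169 - 541) - 412100 = -710 - 412100 = -412810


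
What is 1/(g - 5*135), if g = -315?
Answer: -1/990 ≈ -0.0010101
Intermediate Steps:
1/(g - 5*135) = 1/(-315 - 5*135) = 1/(-315 - 675) = 1/(-990) = -1/990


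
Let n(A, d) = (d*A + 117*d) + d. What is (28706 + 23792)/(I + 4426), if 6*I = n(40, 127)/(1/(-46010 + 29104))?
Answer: -78747/84802310 ≈ -0.00092859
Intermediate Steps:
n(A, d) = 118*d + A*d (n(A, d) = (A*d + 117*d) + d = (117*d + A*d) + d = 118*d + A*d)
I = -169617898/3 (I = ((127*(118 + 40))/(1/(-46010 + 29104)))/6 = ((127*158)/(1/(-16906)))/6 = (20066/(-1/16906))/6 = (20066*(-16906))/6 = (⅙)*(-339235796) = -169617898/3 ≈ -5.6539e+7)
(28706 + 23792)/(I + 4426) = (28706 + 23792)/(-169617898/3 + 4426) = 52498/(-169604620/3) = 52498*(-3/169604620) = -78747/84802310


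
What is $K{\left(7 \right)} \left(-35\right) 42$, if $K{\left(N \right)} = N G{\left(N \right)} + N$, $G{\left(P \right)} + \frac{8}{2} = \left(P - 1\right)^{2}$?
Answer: $-339570$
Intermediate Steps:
$G{\left(P \right)} = -4 + \left(-1 + P\right)^{2}$ ($G{\left(P \right)} = -4 + \left(P - 1\right)^{2} = -4 + \left(-1 + P\right)^{2}$)
$K{\left(N \right)} = N + N \left(-4 + \left(-1 + N\right)^{2}\right)$ ($K{\left(N \right)} = N \left(-4 + \left(-1 + N\right)^{2}\right) + N = N + N \left(-4 + \left(-1 + N\right)^{2}\right)$)
$K{\left(7 \right)} \left(-35\right) 42 = 7 \left(-3 + \left(-1 + 7\right)^{2}\right) \left(-35\right) 42 = 7 \left(-3 + 6^{2}\right) \left(-35\right) 42 = 7 \left(-3 + 36\right) \left(-35\right) 42 = 7 \cdot 33 \left(-35\right) 42 = 231 \left(-35\right) 42 = \left(-8085\right) 42 = -339570$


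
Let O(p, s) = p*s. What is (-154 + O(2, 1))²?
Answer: 23104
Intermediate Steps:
(-154 + O(2, 1))² = (-154 + 2*1)² = (-154 + 2)² = (-152)² = 23104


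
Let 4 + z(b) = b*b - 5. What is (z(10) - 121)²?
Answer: 900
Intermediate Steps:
z(b) = -9 + b² (z(b) = -4 + (b*b - 5) = -4 + (b² - 5) = -4 + (-5 + b²) = -9 + b²)
(z(10) - 121)² = ((-9 + 10²) - 121)² = ((-9 + 100) - 121)² = (91 - 121)² = (-30)² = 900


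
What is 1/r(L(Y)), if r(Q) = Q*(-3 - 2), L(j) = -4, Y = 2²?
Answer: 1/20 ≈ 0.050000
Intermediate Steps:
Y = 4
r(Q) = -5*Q (r(Q) = Q*(-5) = -5*Q)
1/r(L(Y)) = 1/(-5*(-4)) = 1/20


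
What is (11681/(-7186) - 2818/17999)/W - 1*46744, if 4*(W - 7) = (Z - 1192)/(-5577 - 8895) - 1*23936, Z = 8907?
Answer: -1045954877485567390280/22376238322716437 ≈ -46744.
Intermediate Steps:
W = -346004291/57888 (W = 7 + ((8907 - 1192)/(-5577 - 8895) - 1*23936)/4 = 7 + (7715/(-14472) - 23936)/4 = 7 + (7715*(-1/14472) - 23936)/4 = 7 + (-7715/14472 - 23936)/4 = 7 + (¼)*(-346409507/14472) = 7 - 346409507/57888 = -346004291/57888 ≈ -5977.1)
(11681/(-7186) - 2818/17999)/W - 1*46744 = (11681/(-7186) - 2818/17999)/(-346004291/57888) - 1*46744 = (11681*(-1/7186) - 2818*1/17999)*(-57888/346004291) - 46744 = (-11681/7186 - 2818/17999)*(-57888/346004291) - 46744 = -230496467/129340814*(-57888/346004291) - 46744 = 6671489740848/22376238322716437 - 46744 = -1045954877485567390280/22376238322716437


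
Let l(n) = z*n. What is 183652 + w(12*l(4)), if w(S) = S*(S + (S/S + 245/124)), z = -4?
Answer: 6818284/31 ≈ 2.1994e+5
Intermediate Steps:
l(n) = -4*n
w(S) = S*(369/124 + S) (w(S) = S*(S + (1 + 245*(1/124))) = S*(S + (1 + 245/124)) = S*(S + 369/124) = S*(369/124 + S))
183652 + w(12*l(4)) = 183652 + (12*(-4*4))*(369 + 124*(12*(-4*4)))/124 = 183652 + (12*(-16))*(369 + 124*(12*(-16)))/124 = 183652 + (1/124)*(-192)*(369 + 124*(-192)) = 183652 + (1/124)*(-192)*(369 - 23808) = 183652 + (1/124)*(-192)*(-23439) = 183652 + 1125072/31 = 6818284/31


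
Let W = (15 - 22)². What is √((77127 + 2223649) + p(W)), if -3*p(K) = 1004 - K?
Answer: √20704119/3 ≈ 1516.7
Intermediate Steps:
W = 49 (W = (-7)² = 49)
p(K) = -1004/3 + K/3 (p(K) = -(1004 - K)/3 = -1004/3 + K/3)
√((77127 + 2223649) + p(W)) = √((77127 + 2223649) + (-1004/3 + (⅓)*49)) = √(2300776 + (-1004/3 + 49/3)) = √(2300776 - 955/3) = √(6901373/3) = √20704119/3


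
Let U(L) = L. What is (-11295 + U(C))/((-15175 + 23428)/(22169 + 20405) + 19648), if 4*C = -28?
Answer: -68738764/119500315 ≈ -0.57522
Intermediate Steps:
C = -7 (C = (¼)*(-28) = -7)
(-11295 + U(C))/((-15175 + 23428)/(22169 + 20405) + 19648) = (-11295 - 7)/((-15175 + 23428)/(22169 + 20405) + 19648) = -11302/(8253/42574 + 19648) = -11302/(8253*(1/42574) + 19648) = -11302/(1179/6082 + 19648) = -11302/119500315/6082 = -11302*6082/119500315 = -68738764/119500315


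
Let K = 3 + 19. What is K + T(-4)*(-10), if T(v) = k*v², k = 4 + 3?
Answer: -1098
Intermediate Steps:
k = 7
K = 22
T(v) = 7*v²
K + T(-4)*(-10) = 22 + (7*(-4)²)*(-10) = 22 + (7*16)*(-10) = 22 + 112*(-10) = 22 - 1120 = -1098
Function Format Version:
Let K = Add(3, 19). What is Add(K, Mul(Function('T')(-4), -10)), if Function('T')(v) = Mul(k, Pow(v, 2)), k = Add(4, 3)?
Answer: -1098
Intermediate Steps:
k = 7
K = 22
Function('T')(v) = Mul(7, Pow(v, 2))
Add(K, Mul(Function('T')(-4), -10)) = Add(22, Mul(Mul(7, Pow(-4, 2)), -10)) = Add(22, Mul(Mul(7, 16), -10)) = Add(22, Mul(112, -10)) = Add(22, -1120) = -1098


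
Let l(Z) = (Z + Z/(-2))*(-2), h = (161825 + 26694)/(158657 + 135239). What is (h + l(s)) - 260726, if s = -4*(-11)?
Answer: -76639071401/293896 ≈ -2.6077e+5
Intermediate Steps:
h = 188519/293896 ≈ 0.64145
s = 44
l(Z) = -Z (l(Z) = (Z + Z*(-1/2))*(-2) = (Z - Z/2)*(-2) = (Z/2)*(-2) = -Z)
(h + l(s)) - 260726 = (188519/293896 - 1*44) - 260726 = (188519/293896 - 44) - 260726 = -12742905/293896 - 260726 = -76639071401/293896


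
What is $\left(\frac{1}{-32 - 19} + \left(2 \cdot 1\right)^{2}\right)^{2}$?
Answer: $\frac{41209}{2601} \approx 15.844$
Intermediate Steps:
$\left(\frac{1}{-32 - 19} + \left(2 \cdot 1\right)^{2}\right)^{2} = \left(\frac{1}{-51} + 2^{2}\right)^{2} = \left(- \frac{1}{51} + 4\right)^{2} = \left(\frac{203}{51}\right)^{2} = \frac{41209}{2601}$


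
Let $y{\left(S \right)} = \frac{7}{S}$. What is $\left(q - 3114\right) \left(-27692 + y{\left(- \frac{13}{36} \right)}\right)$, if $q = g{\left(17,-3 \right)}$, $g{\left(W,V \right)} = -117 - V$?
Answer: $\frac{1162880544}{13} \approx 8.9452 \cdot 10^{7}$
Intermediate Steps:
$q = -114$ ($q = -117 - -3 = -117 + 3 = -114$)
$\left(q - 3114\right) \left(-27692 + y{\left(- \frac{13}{36} \right)}\right) = \left(-114 - 3114\right) \left(-27692 + \frac{7}{\left(-13\right) \frac{1}{36}}\right) = - 3228 \left(-27692 + \frac{7}{\left(-13\right) \frac{1}{36}}\right) = - 3228 \left(-27692 + \frac{7}{- \frac{13}{36}}\right) = - 3228 \left(-27692 + 7 \left(- \frac{36}{13}\right)\right) = - 3228 \left(-27692 - \frac{252}{13}\right) = \left(-3228\right) \left(- \frac{360248}{13}\right) = \frac{1162880544}{13}$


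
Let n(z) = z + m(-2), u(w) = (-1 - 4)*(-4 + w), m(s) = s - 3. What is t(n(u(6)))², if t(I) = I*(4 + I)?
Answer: 27225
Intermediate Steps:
m(s) = -3 + s
u(w) = 20 - 5*w (u(w) = -5*(-4 + w) = 20 - 5*w)
n(z) = -5 + z (n(z) = z + (-3 - 2) = z - 5 = -5 + z)
t(n(u(6)))² = ((-5 + (20 - 5*6))*(4 + (-5 + (20 - 5*6))))² = ((-5 + (20 - 30))*(4 + (-5 + (20 - 30))))² = ((-5 - 10)*(4 + (-5 - 10)))² = (-15*(4 - 15))² = (-15*(-11))² = 165² = 27225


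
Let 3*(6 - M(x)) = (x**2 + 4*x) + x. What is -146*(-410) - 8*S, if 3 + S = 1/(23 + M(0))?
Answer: 1736628/29 ≈ 59884.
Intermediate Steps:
M(x) = 6 - 5*x/3 - x**2/3 (M(x) = 6 - ((x**2 + 4*x) + x)/3 = 6 - (x**2 + 5*x)/3 = 6 + (-5*x/3 - x**2/3) = 6 - 5*x/3 - x**2/3)
S = -86/29 (S = -3 + 1/(23 + (6 - 5/3*0 - 1/3*0**2)) = -3 + 1/(23 + (6 + 0 - 1/3*0)) = -3 + 1/(23 + (6 + 0 + 0)) = -3 + 1/(23 + 6) = -3 + 1/29 = -86/29 ≈ -2.9655)
-146*(-410) - 8*S = -146*(-410) - 8*(-86/29) = 59860 + 688/29 = 1736628/29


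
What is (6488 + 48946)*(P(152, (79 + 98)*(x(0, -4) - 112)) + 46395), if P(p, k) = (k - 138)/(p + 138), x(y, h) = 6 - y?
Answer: 74479182210/29 ≈ 2.5682e+9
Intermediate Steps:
P(p, k) = (-138 + k)/(138 + p)
(6488 + 48946)*(P(152, (79 + 98)*(x(0, -4) - 112)) + 46395) = (6488 + 48946)*((-138 + (79 + 98)*((6 - 1*0) - 112))/(138 + 152) + 46395) = 55434*((-138 + 177*((6 + 0) - 112))/290 + 46395) = 55434*((-138 + 177*(6 - 112))/290 + 46395) = 55434*((-138 + 177*(-106))/290 + 46395) = 55434*((-138 - 18762)/290 + 46395) = 55434*((1/290)*(-18900) + 46395) = 55434*(-1890/29 + 46395) = 55434*(1343565/29) = 74479182210/29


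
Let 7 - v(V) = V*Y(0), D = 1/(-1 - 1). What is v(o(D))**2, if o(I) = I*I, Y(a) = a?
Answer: 49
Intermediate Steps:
D = -1/2 (D = 1/(-2) = -1/2 ≈ -0.50000)
o(I) = I**2
v(V) = 7 (v(V) = 7 - V*0 = 7 - 1*0 = 7 + 0 = 7)
v(o(D))**2 = 7**2 = 49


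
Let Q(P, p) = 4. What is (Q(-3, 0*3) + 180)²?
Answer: 33856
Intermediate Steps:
(Q(-3, 0*3) + 180)² = (4 + 180)² = 184² = 33856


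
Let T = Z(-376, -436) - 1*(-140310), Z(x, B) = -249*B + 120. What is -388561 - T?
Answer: -637555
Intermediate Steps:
Z(x, B) = 120 - 249*B
T = 248994 (T = (120 - 249*(-436)) - 1*(-140310) = (120 + 108564) + 140310 = 108684 + 140310 = 248994)
-388561 - T = -388561 - 1*248994 = -388561 - 248994 = -637555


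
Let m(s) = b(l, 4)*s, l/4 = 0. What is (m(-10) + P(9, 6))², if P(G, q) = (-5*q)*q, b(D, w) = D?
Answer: 32400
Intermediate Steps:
l = 0 (l = 4*0 = 0)
m(s) = 0 (m(s) = 0*s = 0)
P(G, q) = -5*q²
(m(-10) + P(9, 6))² = (0 - 5*6²)² = (0 - 5*36)² = (0 - 180)² = (-180)² = 32400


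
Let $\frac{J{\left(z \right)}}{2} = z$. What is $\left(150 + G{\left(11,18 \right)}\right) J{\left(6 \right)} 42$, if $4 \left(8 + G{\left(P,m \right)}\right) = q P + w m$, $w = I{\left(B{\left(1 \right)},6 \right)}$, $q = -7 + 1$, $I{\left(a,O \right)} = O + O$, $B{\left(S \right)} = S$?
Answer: $90468$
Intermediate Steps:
$J{\left(z \right)} = 2 z$
$I{\left(a,O \right)} = 2 O$
$q = -6$
$w = 12$ ($w = 2 \cdot 6 = 12$)
$G{\left(P,m \right)} = -8 + 3 m - \frac{3 P}{2}$ ($G{\left(P,m \right)} = -8 + \frac{- 6 P + 12 m}{4} = -8 - \left(- 3 m + \frac{3 P}{2}\right) = -8 + 3 m - \frac{3 P}{2}$)
$\left(150 + G{\left(11,18 \right)}\right) J{\left(6 \right)} 42 = \left(150 - - \frac{59}{2}\right) 2 \cdot 6 \cdot 42 = \left(150 - - \frac{59}{2}\right) 12 \cdot 42 = \left(150 + \frac{59}{2}\right) 504 = \frac{359}{2} \cdot 504 = 90468$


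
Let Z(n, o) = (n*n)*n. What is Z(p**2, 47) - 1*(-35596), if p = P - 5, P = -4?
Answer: 567037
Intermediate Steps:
p = -9 (p = -4 - 5 = -9)
Z(n, o) = n**3 (Z(n, o) = n**2*n = n**3)
Z(p**2, 47) - 1*(-35596) = ((-9)**2)**3 - 1*(-35596) = 81**3 + 35596 = 531441 + 35596 = 567037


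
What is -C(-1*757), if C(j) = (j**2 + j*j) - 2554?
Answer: -1143544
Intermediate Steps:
C(j) = -2554 + 2*j**2 (C(j) = (j**2 + j**2) - 2554 = 2*j**2 - 2554 = -2554 + 2*j**2)
-C(-1*757) = -(-2554 + 2*(-1*757)**2) = -(-2554 + 2*(-757)**2) = -(-2554 + 2*573049) = -(-2554 + 1146098) = -1*1143544 = -1143544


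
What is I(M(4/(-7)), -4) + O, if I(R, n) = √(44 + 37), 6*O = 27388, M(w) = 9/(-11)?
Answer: 13721/3 ≈ 4573.7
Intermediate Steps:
M(w) = -9/11 (M(w) = 9*(-1/11) = -9/11)
O = 13694/3 (O = (⅙)*27388 = 13694/3 ≈ 4564.7)
I(R, n) = 9 (I(R, n) = √81 = 9)
I(M(4/(-7)), -4) + O = 9 + 13694/3 = 13721/3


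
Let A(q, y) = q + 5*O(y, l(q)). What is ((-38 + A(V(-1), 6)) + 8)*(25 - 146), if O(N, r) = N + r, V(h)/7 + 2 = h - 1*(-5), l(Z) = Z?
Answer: -10164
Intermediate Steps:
V(h) = 21 + 7*h (V(h) = -14 + 7*(h - 1*(-5)) = -14 + 7*(h + 5) = -14 + 7*(5 + h) = -14 + (35 + 7*h) = 21 + 7*h)
A(q, y) = 5*y + 6*q (A(q, y) = q + 5*(y + q) = q + 5*(q + y) = q + (5*q + 5*y) = 5*y + 6*q)
((-38 + A(V(-1), 6)) + 8)*(25 - 146) = ((-38 + (5*6 + 6*(21 + 7*(-1)))) + 8)*(25 - 146) = ((-38 + (30 + 6*(21 - 7))) + 8)*(-121) = ((-38 + (30 + 6*14)) + 8)*(-121) = ((-38 + (30 + 84)) + 8)*(-121) = ((-38 + 114) + 8)*(-121) = (76 + 8)*(-121) = 84*(-121) = -10164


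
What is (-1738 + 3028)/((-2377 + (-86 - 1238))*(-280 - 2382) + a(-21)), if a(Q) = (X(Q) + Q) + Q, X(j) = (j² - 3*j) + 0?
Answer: 645/4926262 ≈ 0.00013093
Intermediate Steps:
X(j) = j² - 3*j
a(Q) = 2*Q + Q*(-3 + Q) (a(Q) = (Q*(-3 + Q) + Q) + Q = (Q + Q*(-3 + Q)) + Q = 2*Q + Q*(-3 + Q))
(-1738 + 3028)/((-2377 + (-86 - 1238))*(-280 - 2382) + a(-21)) = (-1738 + 3028)/((-2377 + (-86 - 1238))*(-280 - 2382) - 21*(-1 - 21)) = 1290/((-2377 - 1324)*(-2662) - 21*(-22)) = 1290/(-3701*(-2662) + 462) = 1290/(9852062 + 462) = 1290/9852524 = 1290*(1/9852524) = 645/4926262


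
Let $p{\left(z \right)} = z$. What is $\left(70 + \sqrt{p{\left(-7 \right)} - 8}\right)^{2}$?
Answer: $\left(70 + i \sqrt{15}\right)^{2} \approx 4885.0 + 542.22 i$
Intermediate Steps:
$\left(70 + \sqrt{p{\left(-7 \right)} - 8}\right)^{2} = \left(70 + \sqrt{-7 - 8}\right)^{2} = \left(70 + \sqrt{-15}\right)^{2} = \left(70 + i \sqrt{15}\right)^{2}$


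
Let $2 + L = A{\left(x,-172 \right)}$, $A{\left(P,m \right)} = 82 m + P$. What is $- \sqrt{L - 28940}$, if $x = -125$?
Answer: $- i \sqrt{43171} \approx - 207.78 i$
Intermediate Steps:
$A{\left(P,m \right)} = P + 82 m$
$L = -14231$ ($L = -2 + \left(-125 + 82 \left(-172\right)\right) = -2 - 14229 = -14231$)
$- \sqrt{L - 28940} = - \sqrt{-14231 - 28940} = - \sqrt{-43171} = - i \sqrt{43171}$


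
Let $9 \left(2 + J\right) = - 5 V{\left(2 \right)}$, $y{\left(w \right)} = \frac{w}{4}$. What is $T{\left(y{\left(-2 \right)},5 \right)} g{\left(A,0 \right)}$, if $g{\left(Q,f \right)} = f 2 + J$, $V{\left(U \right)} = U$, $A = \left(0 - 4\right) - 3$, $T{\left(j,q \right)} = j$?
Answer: $\frac{14}{9} \approx 1.5556$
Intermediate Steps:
$y{\left(w \right)} = \frac{w}{4}$ ($y{\left(w \right)} = w \frac{1}{4} = \frac{w}{4}$)
$A = -7$ ($A = -4 - 3 = -7$)
$J = - \frac{28}{9}$ ($J = -2 + \frac{\left(-5\right) 2}{9} = -2 + \frac{1}{9} \left(-10\right) = -2 - \frac{10}{9} = - \frac{28}{9} \approx -3.1111$)
$g{\left(Q,f \right)} = - \frac{28}{9} + 2 f$ ($g{\left(Q,f \right)} = f 2 - \frac{28}{9} = 2 f - \frac{28}{9} = - \frac{28}{9} + 2 f$)
$T{\left(y{\left(-2 \right)},5 \right)} g{\left(A,0 \right)} = \frac{1}{4} \left(-2\right) \left(- \frac{28}{9} + 2 \cdot 0\right) = - \frac{- \frac{28}{9} + 0}{2} = \left(- \frac{1}{2}\right) \left(- \frac{28}{9}\right) = \frac{14}{9}$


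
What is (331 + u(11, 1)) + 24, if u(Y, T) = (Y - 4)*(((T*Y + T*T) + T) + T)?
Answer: 453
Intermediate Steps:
u(Y, T) = (-4 + Y)*(T² + 2*T + T*Y) (u(Y, T) = (-4 + Y)*(((T*Y + T²) + T) + T) = (-4 + Y)*(((T² + T*Y) + T) + T) = (-4 + Y)*((T + T² + T*Y) + T) = (-4 + Y)*(T² + 2*T + T*Y))
(331 + u(11, 1)) + 24 = (331 + 1*(-8 + 11² - 4*1 - 2*11 + 1*11)) + 24 = (331 + 1*(-8 + 121 - 4 - 22 + 11)) + 24 = (331 + 1*98) + 24 = (331 + 98) + 24 = 429 + 24 = 453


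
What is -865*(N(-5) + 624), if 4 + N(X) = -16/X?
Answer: -539068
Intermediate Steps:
N(X) = -4 - 16/X
-865*(N(-5) + 624) = -865*((-4 - 16/(-5)) + 624) = -865*((-4 - 16*(-⅕)) + 624) = -865*((-4 + 16/5) + 624) = -865*(-⅘ + 624) = -865*3116/5 = -539068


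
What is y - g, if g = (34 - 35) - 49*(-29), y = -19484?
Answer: -20904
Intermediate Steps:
g = 1420 (g = -1 + 1421 = 1420)
y - g = -19484 - 1*1420 = -19484 - 1420 = -20904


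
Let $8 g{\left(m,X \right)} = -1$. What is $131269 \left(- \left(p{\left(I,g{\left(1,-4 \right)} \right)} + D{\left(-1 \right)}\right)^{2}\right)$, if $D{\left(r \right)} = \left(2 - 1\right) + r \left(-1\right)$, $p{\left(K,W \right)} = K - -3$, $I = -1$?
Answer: $-2100304$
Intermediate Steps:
$g{\left(m,X \right)} = - \frac{1}{8}$ ($g{\left(m,X \right)} = \frac{1}{8} \left(-1\right) = - \frac{1}{8}$)
$p{\left(K,W \right)} = 3 + K$ ($p{\left(K,W \right)} = K + 3 = 3 + K$)
$D{\left(r \right)} = 1 - r$
$131269 \left(- \left(p{\left(I,g{\left(1,-4 \right)} \right)} + D{\left(-1 \right)}\right)^{2}\right) = 131269 \left(- \left(\left(3 - 1\right) + \left(1 - -1\right)\right)^{2}\right) = 131269 \left(- \left(2 + \left(1 + 1\right)\right)^{2}\right) = 131269 \left(- \left(2 + 2\right)^{2}\right) = 131269 \left(- 4^{2}\right) = 131269 \left(\left(-1\right) 16\right) = 131269 \left(-16\right) = -2100304$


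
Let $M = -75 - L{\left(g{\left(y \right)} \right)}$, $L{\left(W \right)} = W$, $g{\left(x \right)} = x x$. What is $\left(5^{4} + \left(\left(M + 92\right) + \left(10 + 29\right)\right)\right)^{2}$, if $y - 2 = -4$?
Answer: $458329$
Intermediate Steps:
$y = -2$ ($y = 2 - 4 = -2$)
$g{\left(x \right)} = x^{2}$
$M = -79$ ($M = -75 - \left(-2\right)^{2} = -75 - 4 = -79$)
$\left(5^{4} + \left(\left(M + 92\right) + \left(10 + 29\right)\right)\right)^{2} = \left(5^{4} + \left(\left(-79 + 92\right) + \left(10 + 29\right)\right)\right)^{2} = \left(625 + \left(13 + 39\right)\right)^{2} = \left(625 + 52\right)^{2} = 677^{2} = 458329$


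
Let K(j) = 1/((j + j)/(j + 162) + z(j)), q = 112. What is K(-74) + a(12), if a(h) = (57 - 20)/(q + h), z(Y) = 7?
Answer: 7057/14508 ≈ 0.48642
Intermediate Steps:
K(j) = 1/(7 + 2*j/(162 + j)) (K(j) = 1/((j + j)/(j + 162) + 7) = 1/((2*j)/(162 + j) + 7) = 1/(2*j/(162 + j) + 7) = 1/(7 + 2*j/(162 + j)))
a(h) = 37/(112 + h) (a(h) = (57 - 20)/(112 + h) = 37/(112 + h))
K(-74) + a(12) = (162 - 74)/(9*(126 - 74)) + 37/(112 + 12) = (⅑)*88/52 + 37/124 = (⅑)*(1/52)*88 + 37*(1/124) = 22/117 + 37/124 = 7057/14508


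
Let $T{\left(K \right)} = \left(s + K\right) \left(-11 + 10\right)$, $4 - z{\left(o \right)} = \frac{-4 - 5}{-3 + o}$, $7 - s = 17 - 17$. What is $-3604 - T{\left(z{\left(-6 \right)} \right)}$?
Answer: $-3594$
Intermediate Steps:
$s = 7$ ($s = 7 - \left(17 - 17\right) = 7 - 0 = 7 + 0 = 7$)
$z{\left(o \right)} = 4 + \frac{9}{-3 + o}$ ($z{\left(o \right)} = 4 - \frac{-4 - 5}{-3 + o} = 4 - - \frac{9}{-3 + o} = 4 + \frac{9}{-3 + o}$)
$T{\left(K \right)} = -7 - K$ ($T{\left(K \right)} = \left(7 + K\right) \left(-11 + 10\right) = \left(7 + K\right) \left(-1\right) = -7 - K$)
$-3604 - T{\left(z{\left(-6 \right)} \right)} = -3604 - \left(-7 - \frac{-3 + 4 \left(-6\right)}{-3 - 6}\right) = -3604 - \left(-7 - \frac{-3 - 24}{-9}\right) = -3604 - \left(-7 - \left(- \frac{1}{9}\right) \left(-27\right)\right) = -3604 - \left(-7 - 3\right) = -3604 - -10 = -3604 + 10 = -3594$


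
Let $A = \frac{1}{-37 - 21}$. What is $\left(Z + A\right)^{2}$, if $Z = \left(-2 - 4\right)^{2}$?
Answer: $\frac{4355569}{3364} \approx 1294.8$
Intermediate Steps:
$A = - \frac{1}{58}$ ($A = \frac{1}{-58} = - \frac{1}{58} \approx -0.017241$)
$Z = 36$ ($Z = \left(-6\right)^{2} = 36$)
$\left(Z + A\right)^{2} = \left(36 - \frac{1}{58}\right)^{2} = \left(\frac{2087}{58}\right)^{2} = \frac{4355569}{3364}$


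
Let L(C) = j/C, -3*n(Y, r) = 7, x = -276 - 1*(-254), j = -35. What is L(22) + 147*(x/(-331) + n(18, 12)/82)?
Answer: 596610/149281 ≈ 3.9966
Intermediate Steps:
x = -22 (x = -276 + 254 = -22)
n(Y, r) = -7/3 (n(Y, r) = -⅓*7 = -7/3)
L(C) = -35/C
L(22) + 147*(x/(-331) + n(18, 12)/82) = -35/22 + 147*(-22/(-331) - 7/3/82) = -35*1/22 + 147*(-22*(-1/331) - 7/3*1/82) = -35/22 + 147*(22/331 - 7/246) = -35/22 + 147*(3095/81426) = -35/22 + 151655/27142 = 596610/149281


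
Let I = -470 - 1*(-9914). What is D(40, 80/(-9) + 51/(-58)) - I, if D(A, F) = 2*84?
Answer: -9276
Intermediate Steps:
D(A, F) = 168
I = 9444 (I = -470 + 9914 = 9444)
D(40, 80/(-9) + 51/(-58)) - I = 168 - 1*9444 = 168 - 9444 = -9276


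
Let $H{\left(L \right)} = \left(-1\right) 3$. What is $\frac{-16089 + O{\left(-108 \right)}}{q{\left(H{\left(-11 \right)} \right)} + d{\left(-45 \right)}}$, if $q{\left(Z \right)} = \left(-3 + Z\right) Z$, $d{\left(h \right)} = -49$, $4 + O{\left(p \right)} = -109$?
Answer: $\frac{16202}{31} \approx 522.65$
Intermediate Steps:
$H{\left(L \right)} = -3$
$O{\left(p \right)} = -113$ ($O{\left(p \right)} = -4 - 109 = -113$)
$q{\left(Z \right)} = Z \left(-3 + Z\right)$
$\frac{-16089 + O{\left(-108 \right)}}{q{\left(H{\left(-11 \right)} \right)} + d{\left(-45 \right)}} = \frac{-16089 - 113}{- 3 \left(-3 - 3\right) - 49} = - \frac{16202}{\left(-3\right) \left(-6\right) - 49} = - \frac{16202}{18 - 49} = - \frac{16202}{-31} = \left(-16202\right) \left(- \frac{1}{31}\right) = \frac{16202}{31}$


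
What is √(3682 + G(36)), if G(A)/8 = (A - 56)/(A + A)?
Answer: √33118/3 ≈ 60.661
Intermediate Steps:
G(A) = 4*(-56 + A)/A (G(A) = 8*((A - 56)/(A + A)) = 8*((-56 + A)/((2*A))) = 8*((-56 + A)*(1/(2*A))) = 8*((-56 + A)/(2*A)) = 4*(-56 + A)/A)
√(3682 + G(36)) = √(3682 + (4 - 224/36)) = √(3682 + (4 - 224*1/36)) = √(3682 + (4 - 56/9)) = √(3682 - 20/9) = √(33118/9) = √33118/3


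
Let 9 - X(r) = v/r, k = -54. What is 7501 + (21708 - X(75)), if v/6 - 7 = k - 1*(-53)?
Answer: 730012/25 ≈ 29200.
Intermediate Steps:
v = 36 (v = 42 + 6*(-54 - 1*(-53)) = 42 + 6*(-54 + 53) = 42 + 6*(-1) = 42 - 6 = 36)
X(r) = 9 - 36/r
7501 + (21708 - X(75)) = 7501 + (21708 - (9 - 36/75)) = 7501 + (21708 - (9 - 36*1/75)) = 7501 + (21708 - (9 - 12/25)) = 7501 + (21708 - 1*213/25) = 7501 + (21708 - 213/25) = 7501 + 542487/25 = 730012/25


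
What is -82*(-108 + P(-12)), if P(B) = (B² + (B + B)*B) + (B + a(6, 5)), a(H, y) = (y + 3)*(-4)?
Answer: -22960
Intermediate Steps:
a(H, y) = -12 - 4*y (a(H, y) = (3 + y)*(-4) = -12 - 4*y)
P(B) = -32 + B + 3*B² (P(B) = (B² + (B + B)*B) + (B + (-12 - 4*5)) = (B² + (2*B)*B) + (B + (-12 - 20)) = (B² + 2*B²) + (B - 32) = 3*B² + (-32 + B) = -32 + B + 3*B²)
-82*(-108 + P(-12)) = -82*(-108 + (-32 - 12 + 3*(-12)²)) = -82*(-108 + (-32 - 12 + 3*144)) = -82*(-108 + (-32 - 12 + 432)) = -82*(-108 + 388) = -82*280 = -22960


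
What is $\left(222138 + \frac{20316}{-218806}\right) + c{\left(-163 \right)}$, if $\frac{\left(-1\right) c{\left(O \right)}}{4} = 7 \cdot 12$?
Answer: $\frac{24265794048}{109403} \approx 2.218 \cdot 10^{5}$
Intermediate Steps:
$c{\left(O \right)} = -336$ ($c{\left(O \right)} = - 4 \cdot 7 \cdot 12 = \left(-4\right) 84 = -336$)
$\left(222138 + \frac{20316}{-218806}\right) + c{\left(-163 \right)} = \left(222138 + \frac{20316}{-218806}\right) - 336 = \left(222138 + 20316 \left(- \frac{1}{218806}\right)\right) - 336 = \left(222138 - \frac{10158}{109403}\right) - 336 = \frac{24302553456}{109403} - 336 = \frac{24265794048}{109403}$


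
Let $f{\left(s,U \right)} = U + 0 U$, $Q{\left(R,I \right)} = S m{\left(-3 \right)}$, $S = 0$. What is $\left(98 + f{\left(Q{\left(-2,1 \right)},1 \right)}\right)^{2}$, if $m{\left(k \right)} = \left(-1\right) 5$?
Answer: $9801$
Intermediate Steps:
$m{\left(k \right)} = -5$
$Q{\left(R,I \right)} = 0$ ($Q{\left(R,I \right)} = 0 \left(-5\right) = 0$)
$f{\left(s,U \right)} = U$ ($f{\left(s,U \right)} = U + 0 = U$)
$\left(98 + f{\left(Q{\left(-2,1 \right)},1 \right)}\right)^{2} = \left(98 + 1\right)^{2} = 99^{2} = 9801$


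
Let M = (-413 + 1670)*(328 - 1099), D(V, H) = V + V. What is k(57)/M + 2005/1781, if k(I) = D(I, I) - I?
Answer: 647679406/575350269 ≈ 1.1257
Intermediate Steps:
D(V, H) = 2*V
M = -969147 (M = 1257*(-771) = -969147)
k(I) = I (k(I) = 2*I - I = I)
k(57)/M + 2005/1781 = 57/(-969147) + 2005/1781 = 57*(-1/969147) + 2005*(1/1781) = -19/323049 + 2005/1781 = 647679406/575350269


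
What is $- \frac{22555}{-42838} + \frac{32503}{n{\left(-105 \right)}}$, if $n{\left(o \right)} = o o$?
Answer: $\frac{1641032389}{472288950} \approx 3.4746$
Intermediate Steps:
$n{\left(o \right)} = o^{2}$
$- \frac{22555}{-42838} + \frac{32503}{n{\left(-105 \right)}} = - \frac{22555}{-42838} + \frac{32503}{\left(-105\right)^{2}} = \left(-22555\right) \left(- \frac{1}{42838}\right) + \frac{32503}{11025} = \frac{22555}{42838} + 32503 \cdot \frac{1}{11025} = \frac{22555}{42838} + \frac{32503}{11025} = \frac{1641032389}{472288950}$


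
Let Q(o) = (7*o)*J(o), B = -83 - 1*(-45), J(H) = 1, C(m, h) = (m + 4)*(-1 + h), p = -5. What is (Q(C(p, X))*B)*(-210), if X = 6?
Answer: -279300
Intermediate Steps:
C(m, h) = (-1 + h)*(4 + m) (C(m, h) = (4 + m)*(-1 + h) = (-1 + h)*(4 + m))
B = -38 (B = -83 + 45 = -38)
Q(o) = 7*o (Q(o) = (7*o)*1 = 7*o)
(Q(C(p, X))*B)*(-210) = ((7*(-4 - 1*(-5) + 4*6 + 6*(-5)))*(-38))*(-210) = ((7*(-4 + 5 + 24 - 30))*(-38))*(-210) = ((7*(-5))*(-38))*(-210) = -35*(-38)*(-210) = 1330*(-210) = -279300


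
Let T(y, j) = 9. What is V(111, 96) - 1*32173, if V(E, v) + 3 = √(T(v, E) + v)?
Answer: -32176 + √105 ≈ -32166.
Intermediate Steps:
V(E, v) = -3 + √(9 + v)
V(111, 96) - 1*32173 = (-3 + √(9 + 96)) - 1*32173 = (-3 + √105) - 32173 = -32176 + √105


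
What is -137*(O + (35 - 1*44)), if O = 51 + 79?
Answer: -16577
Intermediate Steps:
O = 130
-137*(O + (35 - 1*44)) = -137*(130 + (35 - 1*44)) = -137*(130 + (35 - 44)) = -137*(130 - 9) = -137*121 = -16577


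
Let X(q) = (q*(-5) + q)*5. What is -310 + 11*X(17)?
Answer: -4050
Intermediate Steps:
X(q) = -20*q (X(q) = (-5*q + q)*5 = -4*q*5 = -20*q)
-310 + 11*X(17) = -310 + 11*(-20*17) = -310 + 11*(-340) = -310 - 3740 = -4050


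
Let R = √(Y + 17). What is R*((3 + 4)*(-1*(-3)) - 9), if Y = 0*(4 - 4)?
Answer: 12*√17 ≈ 49.477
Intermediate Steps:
Y = 0 (Y = 0*0 = 0)
R = √17 (R = √(0 + 17) = √17 ≈ 4.1231)
R*((3 + 4)*(-1*(-3)) - 9) = √17*((3 + 4)*(-1*(-3)) - 9) = √17*(7*3 - 9) = √17*(21 - 9) = √17*12 = 12*√17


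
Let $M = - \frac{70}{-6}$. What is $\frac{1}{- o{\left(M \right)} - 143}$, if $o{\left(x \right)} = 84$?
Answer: $- \frac{1}{227} \approx -0.0044053$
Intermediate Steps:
$M = \frac{35}{3}$ ($M = \left(-70\right) \left(- \frac{1}{6}\right) = \frac{35}{3} \approx 11.667$)
$\frac{1}{- o{\left(M \right)} - 143} = \frac{1}{\left(-1\right) 84 - 143} = \frac{1}{-84 - 143} = \frac{1}{-227} = - \frac{1}{227}$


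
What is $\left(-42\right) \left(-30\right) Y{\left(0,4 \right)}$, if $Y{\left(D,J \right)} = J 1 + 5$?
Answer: $11340$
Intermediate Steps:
$Y{\left(D,J \right)} = 5 + J$ ($Y{\left(D,J \right)} = J + 5 = 5 + J$)
$\left(-42\right) \left(-30\right) Y{\left(0,4 \right)} = \left(-42\right) \left(-30\right) \left(5 + 4\right) = 1260 \cdot 9 = 11340$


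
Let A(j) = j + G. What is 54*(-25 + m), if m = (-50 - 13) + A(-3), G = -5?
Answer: -5184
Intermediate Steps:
A(j) = -5 + j (A(j) = j - 5 = -5 + j)
m = -71 (m = (-50 - 13) + (-5 - 3) = -63 - 8 = -71)
54*(-25 + m) = 54*(-25 - 71) = 54*(-96) = -5184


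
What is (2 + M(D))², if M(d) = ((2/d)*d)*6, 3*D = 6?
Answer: 196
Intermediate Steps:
D = 2 (D = (⅓)*6 = 2)
M(d) = 12 (M(d) = 2*6 = 12)
(2 + M(D))² = (2 + 12)² = 14² = 196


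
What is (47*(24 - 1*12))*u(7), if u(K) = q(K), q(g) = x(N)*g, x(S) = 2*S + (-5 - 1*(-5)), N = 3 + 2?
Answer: 39480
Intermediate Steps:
N = 5
x(S) = 2*S (x(S) = 2*S + (-5 + 5) = 2*S + 0 = 2*S)
q(g) = 10*g (q(g) = (2*5)*g = 10*g)
u(K) = 10*K
(47*(24 - 1*12))*u(7) = (47*(24 - 1*12))*(10*7) = (47*(24 - 12))*70 = (47*12)*70 = 564*70 = 39480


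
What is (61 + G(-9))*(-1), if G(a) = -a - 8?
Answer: -62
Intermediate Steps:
G(a) = -8 - a
(61 + G(-9))*(-1) = (61 + (-8 - 1*(-9)))*(-1) = (61 + (-8 + 9))*(-1) = (61 + 1)*(-1) = 62*(-1) = -62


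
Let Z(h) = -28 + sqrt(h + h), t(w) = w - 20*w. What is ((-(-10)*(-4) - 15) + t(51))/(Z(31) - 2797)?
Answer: 2892800/7980563 + 1024*sqrt(62)/7980563 ≈ 0.36349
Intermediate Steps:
t(w) = -19*w (t(w) = w - 20*w = -19*w)
Z(h) = -28 + sqrt(2)*sqrt(h) (Z(h) = -28 + sqrt(2*h) = -28 + sqrt(2)*sqrt(h))
((-(-10)*(-4) - 15) + t(51))/(Z(31) - 2797) = ((-(-10)*(-4) - 15) - 19*51)/((-28 + sqrt(2)*sqrt(31)) - 2797) = ((-10*4 - 15) - 969)/((-28 + sqrt(62)) - 2797) = ((-40 - 15) - 969)/(-2825 + sqrt(62)) = (-55 - 969)/(-2825 + sqrt(62)) = -1024/(-2825 + sqrt(62))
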